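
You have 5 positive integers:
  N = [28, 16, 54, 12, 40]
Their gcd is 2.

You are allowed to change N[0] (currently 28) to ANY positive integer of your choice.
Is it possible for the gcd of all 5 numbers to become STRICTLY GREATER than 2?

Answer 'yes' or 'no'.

Answer: no

Derivation:
Current gcd = 2
gcd of all OTHER numbers (without N[0]=28): gcd([16, 54, 12, 40]) = 2
The new gcd after any change is gcd(2, new_value).
This can be at most 2.
Since 2 = old gcd 2, the gcd can only stay the same or decrease.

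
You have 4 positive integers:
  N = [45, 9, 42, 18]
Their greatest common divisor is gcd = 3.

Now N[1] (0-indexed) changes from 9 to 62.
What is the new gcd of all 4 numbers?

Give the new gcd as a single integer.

Answer: 1

Derivation:
Numbers: [45, 9, 42, 18], gcd = 3
Change: index 1, 9 -> 62
gcd of the OTHER numbers (without index 1): gcd([45, 42, 18]) = 3
New gcd = gcd(g_others, new_val) = gcd(3, 62) = 1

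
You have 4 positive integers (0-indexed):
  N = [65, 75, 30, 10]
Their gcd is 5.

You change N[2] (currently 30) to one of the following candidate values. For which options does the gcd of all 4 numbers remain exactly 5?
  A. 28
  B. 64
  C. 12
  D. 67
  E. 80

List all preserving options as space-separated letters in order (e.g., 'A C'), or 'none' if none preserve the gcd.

Answer: E

Derivation:
Old gcd = 5; gcd of others (without N[2]) = 5
New gcd for candidate v: gcd(5, v). Preserves old gcd iff gcd(5, v) = 5.
  Option A: v=28, gcd(5,28)=1 -> changes
  Option B: v=64, gcd(5,64)=1 -> changes
  Option C: v=12, gcd(5,12)=1 -> changes
  Option D: v=67, gcd(5,67)=1 -> changes
  Option E: v=80, gcd(5,80)=5 -> preserves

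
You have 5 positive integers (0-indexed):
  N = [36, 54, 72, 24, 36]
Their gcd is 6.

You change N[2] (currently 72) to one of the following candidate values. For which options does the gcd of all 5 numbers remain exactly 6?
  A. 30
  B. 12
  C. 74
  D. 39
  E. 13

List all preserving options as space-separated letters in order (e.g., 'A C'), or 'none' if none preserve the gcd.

Answer: A B

Derivation:
Old gcd = 6; gcd of others (without N[2]) = 6
New gcd for candidate v: gcd(6, v). Preserves old gcd iff gcd(6, v) = 6.
  Option A: v=30, gcd(6,30)=6 -> preserves
  Option B: v=12, gcd(6,12)=6 -> preserves
  Option C: v=74, gcd(6,74)=2 -> changes
  Option D: v=39, gcd(6,39)=3 -> changes
  Option E: v=13, gcd(6,13)=1 -> changes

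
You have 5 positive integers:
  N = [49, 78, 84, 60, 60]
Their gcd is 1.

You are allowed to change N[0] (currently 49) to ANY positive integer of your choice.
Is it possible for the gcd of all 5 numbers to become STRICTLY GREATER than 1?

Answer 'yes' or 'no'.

Current gcd = 1
gcd of all OTHER numbers (without N[0]=49): gcd([78, 84, 60, 60]) = 6
The new gcd after any change is gcd(6, new_value).
This can be at most 6.
Since 6 > old gcd 1, the gcd CAN increase (e.g., set N[0] = 6).

Answer: yes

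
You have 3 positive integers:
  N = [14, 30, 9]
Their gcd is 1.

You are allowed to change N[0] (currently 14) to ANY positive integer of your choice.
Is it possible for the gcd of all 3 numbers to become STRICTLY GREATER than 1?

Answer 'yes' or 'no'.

Current gcd = 1
gcd of all OTHER numbers (without N[0]=14): gcd([30, 9]) = 3
The new gcd after any change is gcd(3, new_value).
This can be at most 3.
Since 3 > old gcd 1, the gcd CAN increase (e.g., set N[0] = 3).

Answer: yes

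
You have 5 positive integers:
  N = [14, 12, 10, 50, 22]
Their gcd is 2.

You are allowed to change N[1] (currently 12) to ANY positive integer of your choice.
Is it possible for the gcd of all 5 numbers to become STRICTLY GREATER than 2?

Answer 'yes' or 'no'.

Answer: no

Derivation:
Current gcd = 2
gcd of all OTHER numbers (without N[1]=12): gcd([14, 10, 50, 22]) = 2
The new gcd after any change is gcd(2, new_value).
This can be at most 2.
Since 2 = old gcd 2, the gcd can only stay the same or decrease.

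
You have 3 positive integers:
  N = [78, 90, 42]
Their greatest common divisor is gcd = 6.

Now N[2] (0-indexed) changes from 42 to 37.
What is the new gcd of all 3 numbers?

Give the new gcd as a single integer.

Answer: 1

Derivation:
Numbers: [78, 90, 42], gcd = 6
Change: index 2, 42 -> 37
gcd of the OTHER numbers (without index 2): gcd([78, 90]) = 6
New gcd = gcd(g_others, new_val) = gcd(6, 37) = 1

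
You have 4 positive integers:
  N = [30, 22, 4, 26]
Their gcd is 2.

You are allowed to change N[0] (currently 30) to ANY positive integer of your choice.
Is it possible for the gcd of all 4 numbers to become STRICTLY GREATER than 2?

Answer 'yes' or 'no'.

Answer: no

Derivation:
Current gcd = 2
gcd of all OTHER numbers (without N[0]=30): gcd([22, 4, 26]) = 2
The new gcd after any change is gcd(2, new_value).
This can be at most 2.
Since 2 = old gcd 2, the gcd can only stay the same or decrease.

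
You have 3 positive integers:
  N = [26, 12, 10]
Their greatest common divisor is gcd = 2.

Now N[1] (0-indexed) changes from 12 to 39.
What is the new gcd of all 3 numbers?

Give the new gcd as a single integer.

Numbers: [26, 12, 10], gcd = 2
Change: index 1, 12 -> 39
gcd of the OTHER numbers (without index 1): gcd([26, 10]) = 2
New gcd = gcd(g_others, new_val) = gcd(2, 39) = 1

Answer: 1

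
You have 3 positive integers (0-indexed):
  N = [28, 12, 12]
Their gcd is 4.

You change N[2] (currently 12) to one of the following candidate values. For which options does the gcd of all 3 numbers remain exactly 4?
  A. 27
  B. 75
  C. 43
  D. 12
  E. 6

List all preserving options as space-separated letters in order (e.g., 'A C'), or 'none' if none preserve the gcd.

Answer: D

Derivation:
Old gcd = 4; gcd of others (without N[2]) = 4
New gcd for candidate v: gcd(4, v). Preserves old gcd iff gcd(4, v) = 4.
  Option A: v=27, gcd(4,27)=1 -> changes
  Option B: v=75, gcd(4,75)=1 -> changes
  Option C: v=43, gcd(4,43)=1 -> changes
  Option D: v=12, gcd(4,12)=4 -> preserves
  Option E: v=6, gcd(4,6)=2 -> changes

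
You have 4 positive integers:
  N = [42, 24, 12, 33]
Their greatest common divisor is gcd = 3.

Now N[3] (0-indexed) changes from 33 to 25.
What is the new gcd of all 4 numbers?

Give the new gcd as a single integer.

Answer: 1

Derivation:
Numbers: [42, 24, 12, 33], gcd = 3
Change: index 3, 33 -> 25
gcd of the OTHER numbers (without index 3): gcd([42, 24, 12]) = 6
New gcd = gcd(g_others, new_val) = gcd(6, 25) = 1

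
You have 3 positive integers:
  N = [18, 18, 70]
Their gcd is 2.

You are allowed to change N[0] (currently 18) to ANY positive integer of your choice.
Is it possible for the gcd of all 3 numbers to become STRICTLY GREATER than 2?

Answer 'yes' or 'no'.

Current gcd = 2
gcd of all OTHER numbers (without N[0]=18): gcd([18, 70]) = 2
The new gcd after any change is gcd(2, new_value).
This can be at most 2.
Since 2 = old gcd 2, the gcd can only stay the same or decrease.

Answer: no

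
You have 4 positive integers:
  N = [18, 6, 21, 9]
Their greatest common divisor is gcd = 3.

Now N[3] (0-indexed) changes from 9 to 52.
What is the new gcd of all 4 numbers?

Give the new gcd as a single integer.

Numbers: [18, 6, 21, 9], gcd = 3
Change: index 3, 9 -> 52
gcd of the OTHER numbers (without index 3): gcd([18, 6, 21]) = 3
New gcd = gcd(g_others, new_val) = gcd(3, 52) = 1

Answer: 1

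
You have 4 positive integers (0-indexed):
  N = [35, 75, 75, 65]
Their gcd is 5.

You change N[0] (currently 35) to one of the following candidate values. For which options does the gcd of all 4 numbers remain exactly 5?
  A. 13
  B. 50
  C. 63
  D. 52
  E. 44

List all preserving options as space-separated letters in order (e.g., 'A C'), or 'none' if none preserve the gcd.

Answer: B

Derivation:
Old gcd = 5; gcd of others (without N[0]) = 5
New gcd for candidate v: gcd(5, v). Preserves old gcd iff gcd(5, v) = 5.
  Option A: v=13, gcd(5,13)=1 -> changes
  Option B: v=50, gcd(5,50)=5 -> preserves
  Option C: v=63, gcd(5,63)=1 -> changes
  Option D: v=52, gcd(5,52)=1 -> changes
  Option E: v=44, gcd(5,44)=1 -> changes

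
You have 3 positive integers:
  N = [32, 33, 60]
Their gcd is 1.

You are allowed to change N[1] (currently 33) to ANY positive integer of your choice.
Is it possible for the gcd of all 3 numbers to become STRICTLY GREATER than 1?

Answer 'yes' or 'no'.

Answer: yes

Derivation:
Current gcd = 1
gcd of all OTHER numbers (without N[1]=33): gcd([32, 60]) = 4
The new gcd after any change is gcd(4, new_value).
This can be at most 4.
Since 4 > old gcd 1, the gcd CAN increase (e.g., set N[1] = 4).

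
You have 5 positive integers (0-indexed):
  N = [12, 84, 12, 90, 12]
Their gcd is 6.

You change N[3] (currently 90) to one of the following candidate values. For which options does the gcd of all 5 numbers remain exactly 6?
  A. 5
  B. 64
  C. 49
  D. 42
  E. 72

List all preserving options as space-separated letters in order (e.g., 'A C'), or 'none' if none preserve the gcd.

Answer: D

Derivation:
Old gcd = 6; gcd of others (without N[3]) = 12
New gcd for candidate v: gcd(12, v). Preserves old gcd iff gcd(12, v) = 6.
  Option A: v=5, gcd(12,5)=1 -> changes
  Option B: v=64, gcd(12,64)=4 -> changes
  Option C: v=49, gcd(12,49)=1 -> changes
  Option D: v=42, gcd(12,42)=6 -> preserves
  Option E: v=72, gcd(12,72)=12 -> changes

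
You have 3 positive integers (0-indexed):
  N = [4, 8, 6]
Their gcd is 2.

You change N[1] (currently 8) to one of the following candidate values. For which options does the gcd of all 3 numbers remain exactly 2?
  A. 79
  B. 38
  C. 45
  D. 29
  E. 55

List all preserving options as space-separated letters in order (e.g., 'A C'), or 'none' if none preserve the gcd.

Old gcd = 2; gcd of others (without N[1]) = 2
New gcd for candidate v: gcd(2, v). Preserves old gcd iff gcd(2, v) = 2.
  Option A: v=79, gcd(2,79)=1 -> changes
  Option B: v=38, gcd(2,38)=2 -> preserves
  Option C: v=45, gcd(2,45)=1 -> changes
  Option D: v=29, gcd(2,29)=1 -> changes
  Option E: v=55, gcd(2,55)=1 -> changes

Answer: B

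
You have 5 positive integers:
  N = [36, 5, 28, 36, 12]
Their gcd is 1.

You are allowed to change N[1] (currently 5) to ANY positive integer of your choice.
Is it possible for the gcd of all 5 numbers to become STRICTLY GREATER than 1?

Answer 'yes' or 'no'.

Answer: yes

Derivation:
Current gcd = 1
gcd of all OTHER numbers (without N[1]=5): gcd([36, 28, 36, 12]) = 4
The new gcd after any change is gcd(4, new_value).
This can be at most 4.
Since 4 > old gcd 1, the gcd CAN increase (e.g., set N[1] = 4).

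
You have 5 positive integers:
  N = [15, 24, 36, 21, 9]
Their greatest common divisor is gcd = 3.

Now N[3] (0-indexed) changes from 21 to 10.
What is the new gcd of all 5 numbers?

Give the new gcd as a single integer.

Answer: 1

Derivation:
Numbers: [15, 24, 36, 21, 9], gcd = 3
Change: index 3, 21 -> 10
gcd of the OTHER numbers (without index 3): gcd([15, 24, 36, 9]) = 3
New gcd = gcd(g_others, new_val) = gcd(3, 10) = 1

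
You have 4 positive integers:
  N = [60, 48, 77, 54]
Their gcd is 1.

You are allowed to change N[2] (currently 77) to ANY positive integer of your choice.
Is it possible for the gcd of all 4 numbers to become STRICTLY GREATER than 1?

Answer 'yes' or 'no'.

Answer: yes

Derivation:
Current gcd = 1
gcd of all OTHER numbers (without N[2]=77): gcd([60, 48, 54]) = 6
The new gcd after any change is gcd(6, new_value).
This can be at most 6.
Since 6 > old gcd 1, the gcd CAN increase (e.g., set N[2] = 6).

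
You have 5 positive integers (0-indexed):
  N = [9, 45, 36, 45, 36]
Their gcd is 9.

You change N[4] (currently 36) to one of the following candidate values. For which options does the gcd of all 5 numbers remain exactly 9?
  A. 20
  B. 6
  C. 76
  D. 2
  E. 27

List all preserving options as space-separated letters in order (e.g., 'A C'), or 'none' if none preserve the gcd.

Old gcd = 9; gcd of others (without N[4]) = 9
New gcd for candidate v: gcd(9, v). Preserves old gcd iff gcd(9, v) = 9.
  Option A: v=20, gcd(9,20)=1 -> changes
  Option B: v=6, gcd(9,6)=3 -> changes
  Option C: v=76, gcd(9,76)=1 -> changes
  Option D: v=2, gcd(9,2)=1 -> changes
  Option E: v=27, gcd(9,27)=9 -> preserves

Answer: E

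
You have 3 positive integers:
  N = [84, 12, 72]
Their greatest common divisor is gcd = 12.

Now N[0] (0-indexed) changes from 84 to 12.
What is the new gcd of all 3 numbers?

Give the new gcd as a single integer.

Answer: 12

Derivation:
Numbers: [84, 12, 72], gcd = 12
Change: index 0, 84 -> 12
gcd of the OTHER numbers (without index 0): gcd([12, 72]) = 12
New gcd = gcd(g_others, new_val) = gcd(12, 12) = 12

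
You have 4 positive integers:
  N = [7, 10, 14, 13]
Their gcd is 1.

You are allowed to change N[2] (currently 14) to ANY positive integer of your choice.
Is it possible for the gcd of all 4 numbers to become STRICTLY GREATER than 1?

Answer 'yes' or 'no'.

Answer: no

Derivation:
Current gcd = 1
gcd of all OTHER numbers (without N[2]=14): gcd([7, 10, 13]) = 1
The new gcd after any change is gcd(1, new_value).
This can be at most 1.
Since 1 = old gcd 1, the gcd can only stay the same or decrease.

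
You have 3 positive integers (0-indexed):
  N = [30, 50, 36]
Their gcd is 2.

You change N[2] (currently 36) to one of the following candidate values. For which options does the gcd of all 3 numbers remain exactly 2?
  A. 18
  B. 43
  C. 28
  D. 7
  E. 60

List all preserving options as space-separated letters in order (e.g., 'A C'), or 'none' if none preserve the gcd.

Old gcd = 2; gcd of others (without N[2]) = 10
New gcd for candidate v: gcd(10, v). Preserves old gcd iff gcd(10, v) = 2.
  Option A: v=18, gcd(10,18)=2 -> preserves
  Option B: v=43, gcd(10,43)=1 -> changes
  Option C: v=28, gcd(10,28)=2 -> preserves
  Option D: v=7, gcd(10,7)=1 -> changes
  Option E: v=60, gcd(10,60)=10 -> changes

Answer: A C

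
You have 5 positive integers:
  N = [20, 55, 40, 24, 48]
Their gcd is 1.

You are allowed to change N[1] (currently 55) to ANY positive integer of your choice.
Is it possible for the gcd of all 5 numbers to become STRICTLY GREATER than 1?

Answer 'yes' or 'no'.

Answer: yes

Derivation:
Current gcd = 1
gcd of all OTHER numbers (without N[1]=55): gcd([20, 40, 24, 48]) = 4
The new gcd after any change is gcd(4, new_value).
This can be at most 4.
Since 4 > old gcd 1, the gcd CAN increase (e.g., set N[1] = 4).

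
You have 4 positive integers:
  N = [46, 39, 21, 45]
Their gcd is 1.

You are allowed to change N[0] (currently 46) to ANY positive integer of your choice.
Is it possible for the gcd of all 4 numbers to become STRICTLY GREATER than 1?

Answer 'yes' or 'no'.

Current gcd = 1
gcd of all OTHER numbers (without N[0]=46): gcd([39, 21, 45]) = 3
The new gcd after any change is gcd(3, new_value).
This can be at most 3.
Since 3 > old gcd 1, the gcd CAN increase (e.g., set N[0] = 3).

Answer: yes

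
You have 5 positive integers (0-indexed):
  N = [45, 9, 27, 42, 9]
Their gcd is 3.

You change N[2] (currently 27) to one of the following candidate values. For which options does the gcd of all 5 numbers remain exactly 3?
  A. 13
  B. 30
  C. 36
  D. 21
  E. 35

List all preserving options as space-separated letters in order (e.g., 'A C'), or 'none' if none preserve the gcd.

Old gcd = 3; gcd of others (without N[2]) = 3
New gcd for candidate v: gcd(3, v). Preserves old gcd iff gcd(3, v) = 3.
  Option A: v=13, gcd(3,13)=1 -> changes
  Option B: v=30, gcd(3,30)=3 -> preserves
  Option C: v=36, gcd(3,36)=3 -> preserves
  Option D: v=21, gcd(3,21)=3 -> preserves
  Option E: v=35, gcd(3,35)=1 -> changes

Answer: B C D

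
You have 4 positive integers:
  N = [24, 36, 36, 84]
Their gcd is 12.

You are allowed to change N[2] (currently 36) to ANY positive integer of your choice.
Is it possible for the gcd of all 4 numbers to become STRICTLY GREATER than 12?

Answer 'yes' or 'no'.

Answer: no

Derivation:
Current gcd = 12
gcd of all OTHER numbers (without N[2]=36): gcd([24, 36, 84]) = 12
The new gcd after any change is gcd(12, new_value).
This can be at most 12.
Since 12 = old gcd 12, the gcd can only stay the same or decrease.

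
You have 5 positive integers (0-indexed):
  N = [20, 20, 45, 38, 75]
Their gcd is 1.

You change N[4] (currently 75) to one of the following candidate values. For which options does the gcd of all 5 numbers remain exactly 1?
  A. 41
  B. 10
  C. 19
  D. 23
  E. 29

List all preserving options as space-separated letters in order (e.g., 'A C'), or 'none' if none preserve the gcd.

Answer: A B C D E

Derivation:
Old gcd = 1; gcd of others (without N[4]) = 1
New gcd for candidate v: gcd(1, v). Preserves old gcd iff gcd(1, v) = 1.
  Option A: v=41, gcd(1,41)=1 -> preserves
  Option B: v=10, gcd(1,10)=1 -> preserves
  Option C: v=19, gcd(1,19)=1 -> preserves
  Option D: v=23, gcd(1,23)=1 -> preserves
  Option E: v=29, gcd(1,29)=1 -> preserves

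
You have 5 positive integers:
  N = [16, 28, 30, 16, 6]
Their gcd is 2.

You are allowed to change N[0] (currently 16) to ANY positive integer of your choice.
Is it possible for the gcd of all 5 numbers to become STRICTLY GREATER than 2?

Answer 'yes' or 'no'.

Current gcd = 2
gcd of all OTHER numbers (without N[0]=16): gcd([28, 30, 16, 6]) = 2
The new gcd after any change is gcd(2, new_value).
This can be at most 2.
Since 2 = old gcd 2, the gcd can only stay the same or decrease.

Answer: no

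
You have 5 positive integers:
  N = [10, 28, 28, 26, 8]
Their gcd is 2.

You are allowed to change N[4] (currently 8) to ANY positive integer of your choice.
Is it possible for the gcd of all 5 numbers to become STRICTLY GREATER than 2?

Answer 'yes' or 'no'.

Current gcd = 2
gcd of all OTHER numbers (without N[4]=8): gcd([10, 28, 28, 26]) = 2
The new gcd after any change is gcd(2, new_value).
This can be at most 2.
Since 2 = old gcd 2, the gcd can only stay the same or decrease.

Answer: no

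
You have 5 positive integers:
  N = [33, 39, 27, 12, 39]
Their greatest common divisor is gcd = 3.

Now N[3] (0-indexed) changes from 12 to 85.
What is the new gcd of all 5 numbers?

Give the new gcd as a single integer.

Answer: 1

Derivation:
Numbers: [33, 39, 27, 12, 39], gcd = 3
Change: index 3, 12 -> 85
gcd of the OTHER numbers (without index 3): gcd([33, 39, 27, 39]) = 3
New gcd = gcd(g_others, new_val) = gcd(3, 85) = 1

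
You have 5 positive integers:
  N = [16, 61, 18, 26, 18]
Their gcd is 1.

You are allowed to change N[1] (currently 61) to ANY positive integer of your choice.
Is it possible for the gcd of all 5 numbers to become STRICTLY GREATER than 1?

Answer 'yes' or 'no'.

Current gcd = 1
gcd of all OTHER numbers (without N[1]=61): gcd([16, 18, 26, 18]) = 2
The new gcd after any change is gcd(2, new_value).
This can be at most 2.
Since 2 > old gcd 1, the gcd CAN increase (e.g., set N[1] = 2).

Answer: yes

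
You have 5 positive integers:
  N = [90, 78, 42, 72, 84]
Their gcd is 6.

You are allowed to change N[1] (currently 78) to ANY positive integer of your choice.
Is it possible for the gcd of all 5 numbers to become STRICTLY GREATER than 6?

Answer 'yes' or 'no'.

Current gcd = 6
gcd of all OTHER numbers (without N[1]=78): gcd([90, 42, 72, 84]) = 6
The new gcd after any change is gcd(6, new_value).
This can be at most 6.
Since 6 = old gcd 6, the gcd can only stay the same or decrease.

Answer: no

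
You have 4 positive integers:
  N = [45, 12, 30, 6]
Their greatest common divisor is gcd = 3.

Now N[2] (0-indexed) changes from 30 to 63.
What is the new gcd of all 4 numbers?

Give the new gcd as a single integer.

Numbers: [45, 12, 30, 6], gcd = 3
Change: index 2, 30 -> 63
gcd of the OTHER numbers (without index 2): gcd([45, 12, 6]) = 3
New gcd = gcd(g_others, new_val) = gcd(3, 63) = 3

Answer: 3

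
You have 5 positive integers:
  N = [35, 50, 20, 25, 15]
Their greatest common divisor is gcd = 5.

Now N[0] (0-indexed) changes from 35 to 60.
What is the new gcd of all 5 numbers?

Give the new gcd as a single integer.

Answer: 5

Derivation:
Numbers: [35, 50, 20, 25, 15], gcd = 5
Change: index 0, 35 -> 60
gcd of the OTHER numbers (without index 0): gcd([50, 20, 25, 15]) = 5
New gcd = gcd(g_others, new_val) = gcd(5, 60) = 5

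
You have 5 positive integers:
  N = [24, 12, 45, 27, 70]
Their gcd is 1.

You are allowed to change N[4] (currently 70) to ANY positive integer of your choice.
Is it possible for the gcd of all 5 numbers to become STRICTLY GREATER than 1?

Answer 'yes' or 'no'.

Answer: yes

Derivation:
Current gcd = 1
gcd of all OTHER numbers (without N[4]=70): gcd([24, 12, 45, 27]) = 3
The new gcd after any change is gcd(3, new_value).
This can be at most 3.
Since 3 > old gcd 1, the gcd CAN increase (e.g., set N[4] = 3).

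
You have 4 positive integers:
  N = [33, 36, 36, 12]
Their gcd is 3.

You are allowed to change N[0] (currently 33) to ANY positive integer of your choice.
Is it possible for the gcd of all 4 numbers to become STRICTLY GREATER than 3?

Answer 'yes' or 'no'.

Current gcd = 3
gcd of all OTHER numbers (without N[0]=33): gcd([36, 36, 12]) = 12
The new gcd after any change is gcd(12, new_value).
This can be at most 12.
Since 12 > old gcd 3, the gcd CAN increase (e.g., set N[0] = 12).

Answer: yes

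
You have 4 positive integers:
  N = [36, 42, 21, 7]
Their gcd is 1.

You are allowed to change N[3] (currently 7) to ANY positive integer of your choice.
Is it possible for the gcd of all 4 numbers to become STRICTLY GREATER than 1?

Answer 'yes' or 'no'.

Answer: yes

Derivation:
Current gcd = 1
gcd of all OTHER numbers (without N[3]=7): gcd([36, 42, 21]) = 3
The new gcd after any change is gcd(3, new_value).
This can be at most 3.
Since 3 > old gcd 1, the gcd CAN increase (e.g., set N[3] = 3).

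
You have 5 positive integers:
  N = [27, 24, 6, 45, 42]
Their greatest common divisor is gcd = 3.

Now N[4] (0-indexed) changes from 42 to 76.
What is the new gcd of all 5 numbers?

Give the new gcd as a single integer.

Answer: 1

Derivation:
Numbers: [27, 24, 6, 45, 42], gcd = 3
Change: index 4, 42 -> 76
gcd of the OTHER numbers (without index 4): gcd([27, 24, 6, 45]) = 3
New gcd = gcd(g_others, new_val) = gcd(3, 76) = 1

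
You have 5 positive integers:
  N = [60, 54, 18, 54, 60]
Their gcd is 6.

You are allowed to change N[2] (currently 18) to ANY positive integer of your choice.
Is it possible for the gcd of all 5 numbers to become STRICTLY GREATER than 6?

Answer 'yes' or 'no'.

Answer: no

Derivation:
Current gcd = 6
gcd of all OTHER numbers (without N[2]=18): gcd([60, 54, 54, 60]) = 6
The new gcd after any change is gcd(6, new_value).
This can be at most 6.
Since 6 = old gcd 6, the gcd can only stay the same or decrease.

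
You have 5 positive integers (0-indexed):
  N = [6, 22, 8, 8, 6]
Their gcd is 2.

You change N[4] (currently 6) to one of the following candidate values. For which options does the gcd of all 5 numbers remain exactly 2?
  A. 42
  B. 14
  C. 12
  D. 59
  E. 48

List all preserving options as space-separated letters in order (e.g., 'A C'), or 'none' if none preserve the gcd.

Old gcd = 2; gcd of others (without N[4]) = 2
New gcd for candidate v: gcd(2, v). Preserves old gcd iff gcd(2, v) = 2.
  Option A: v=42, gcd(2,42)=2 -> preserves
  Option B: v=14, gcd(2,14)=2 -> preserves
  Option C: v=12, gcd(2,12)=2 -> preserves
  Option D: v=59, gcd(2,59)=1 -> changes
  Option E: v=48, gcd(2,48)=2 -> preserves

Answer: A B C E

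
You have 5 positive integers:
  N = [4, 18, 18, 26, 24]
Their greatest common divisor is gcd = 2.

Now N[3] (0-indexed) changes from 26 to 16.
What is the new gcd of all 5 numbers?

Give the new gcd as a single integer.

Numbers: [4, 18, 18, 26, 24], gcd = 2
Change: index 3, 26 -> 16
gcd of the OTHER numbers (without index 3): gcd([4, 18, 18, 24]) = 2
New gcd = gcd(g_others, new_val) = gcd(2, 16) = 2

Answer: 2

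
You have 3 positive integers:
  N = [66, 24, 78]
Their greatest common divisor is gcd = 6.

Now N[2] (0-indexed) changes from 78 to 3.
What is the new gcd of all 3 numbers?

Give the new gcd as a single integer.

Numbers: [66, 24, 78], gcd = 6
Change: index 2, 78 -> 3
gcd of the OTHER numbers (without index 2): gcd([66, 24]) = 6
New gcd = gcd(g_others, new_val) = gcd(6, 3) = 3

Answer: 3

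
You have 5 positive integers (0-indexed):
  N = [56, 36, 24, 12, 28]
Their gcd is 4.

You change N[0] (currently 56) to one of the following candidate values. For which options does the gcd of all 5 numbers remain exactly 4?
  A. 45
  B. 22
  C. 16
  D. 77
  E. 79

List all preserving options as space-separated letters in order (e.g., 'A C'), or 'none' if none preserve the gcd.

Answer: C

Derivation:
Old gcd = 4; gcd of others (without N[0]) = 4
New gcd for candidate v: gcd(4, v). Preserves old gcd iff gcd(4, v) = 4.
  Option A: v=45, gcd(4,45)=1 -> changes
  Option B: v=22, gcd(4,22)=2 -> changes
  Option C: v=16, gcd(4,16)=4 -> preserves
  Option D: v=77, gcd(4,77)=1 -> changes
  Option E: v=79, gcd(4,79)=1 -> changes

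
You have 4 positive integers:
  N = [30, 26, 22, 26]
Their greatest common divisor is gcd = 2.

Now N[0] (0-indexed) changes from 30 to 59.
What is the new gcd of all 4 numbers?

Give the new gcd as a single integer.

Numbers: [30, 26, 22, 26], gcd = 2
Change: index 0, 30 -> 59
gcd of the OTHER numbers (without index 0): gcd([26, 22, 26]) = 2
New gcd = gcd(g_others, new_val) = gcd(2, 59) = 1

Answer: 1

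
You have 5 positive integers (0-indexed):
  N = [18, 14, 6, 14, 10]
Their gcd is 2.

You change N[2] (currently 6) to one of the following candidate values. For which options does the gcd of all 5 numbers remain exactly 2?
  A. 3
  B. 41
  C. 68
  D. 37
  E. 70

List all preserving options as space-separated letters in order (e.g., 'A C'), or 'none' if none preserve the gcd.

Old gcd = 2; gcd of others (without N[2]) = 2
New gcd for candidate v: gcd(2, v). Preserves old gcd iff gcd(2, v) = 2.
  Option A: v=3, gcd(2,3)=1 -> changes
  Option B: v=41, gcd(2,41)=1 -> changes
  Option C: v=68, gcd(2,68)=2 -> preserves
  Option D: v=37, gcd(2,37)=1 -> changes
  Option E: v=70, gcd(2,70)=2 -> preserves

Answer: C E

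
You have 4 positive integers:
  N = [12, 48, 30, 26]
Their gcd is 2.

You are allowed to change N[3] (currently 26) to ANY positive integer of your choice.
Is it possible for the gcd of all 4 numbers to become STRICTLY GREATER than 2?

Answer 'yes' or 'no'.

Current gcd = 2
gcd of all OTHER numbers (without N[3]=26): gcd([12, 48, 30]) = 6
The new gcd after any change is gcd(6, new_value).
This can be at most 6.
Since 6 > old gcd 2, the gcd CAN increase (e.g., set N[3] = 6).

Answer: yes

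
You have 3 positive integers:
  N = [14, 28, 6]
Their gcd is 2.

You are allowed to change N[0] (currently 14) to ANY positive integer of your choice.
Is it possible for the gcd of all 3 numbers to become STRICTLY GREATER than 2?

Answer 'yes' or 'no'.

Current gcd = 2
gcd of all OTHER numbers (without N[0]=14): gcd([28, 6]) = 2
The new gcd after any change is gcd(2, new_value).
This can be at most 2.
Since 2 = old gcd 2, the gcd can only stay the same or decrease.

Answer: no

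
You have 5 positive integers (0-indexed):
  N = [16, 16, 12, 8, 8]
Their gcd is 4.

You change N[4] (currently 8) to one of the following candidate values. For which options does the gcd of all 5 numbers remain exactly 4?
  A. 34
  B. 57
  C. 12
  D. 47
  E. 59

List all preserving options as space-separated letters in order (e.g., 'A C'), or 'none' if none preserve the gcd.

Old gcd = 4; gcd of others (without N[4]) = 4
New gcd for candidate v: gcd(4, v). Preserves old gcd iff gcd(4, v) = 4.
  Option A: v=34, gcd(4,34)=2 -> changes
  Option B: v=57, gcd(4,57)=1 -> changes
  Option C: v=12, gcd(4,12)=4 -> preserves
  Option D: v=47, gcd(4,47)=1 -> changes
  Option E: v=59, gcd(4,59)=1 -> changes

Answer: C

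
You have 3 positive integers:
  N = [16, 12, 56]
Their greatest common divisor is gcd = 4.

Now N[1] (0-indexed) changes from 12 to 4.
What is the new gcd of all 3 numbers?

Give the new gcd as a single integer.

Answer: 4

Derivation:
Numbers: [16, 12, 56], gcd = 4
Change: index 1, 12 -> 4
gcd of the OTHER numbers (without index 1): gcd([16, 56]) = 8
New gcd = gcd(g_others, new_val) = gcd(8, 4) = 4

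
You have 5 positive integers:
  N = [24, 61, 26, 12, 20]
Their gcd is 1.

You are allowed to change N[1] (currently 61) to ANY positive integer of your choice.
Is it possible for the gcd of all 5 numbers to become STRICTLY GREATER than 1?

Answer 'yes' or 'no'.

Current gcd = 1
gcd of all OTHER numbers (without N[1]=61): gcd([24, 26, 12, 20]) = 2
The new gcd after any change is gcd(2, new_value).
This can be at most 2.
Since 2 > old gcd 1, the gcd CAN increase (e.g., set N[1] = 2).

Answer: yes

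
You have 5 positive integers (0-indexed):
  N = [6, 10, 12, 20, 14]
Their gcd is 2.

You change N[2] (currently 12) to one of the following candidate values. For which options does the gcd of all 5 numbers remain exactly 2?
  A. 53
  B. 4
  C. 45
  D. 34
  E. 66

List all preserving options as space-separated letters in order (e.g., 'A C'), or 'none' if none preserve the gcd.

Answer: B D E

Derivation:
Old gcd = 2; gcd of others (without N[2]) = 2
New gcd for candidate v: gcd(2, v). Preserves old gcd iff gcd(2, v) = 2.
  Option A: v=53, gcd(2,53)=1 -> changes
  Option B: v=4, gcd(2,4)=2 -> preserves
  Option C: v=45, gcd(2,45)=1 -> changes
  Option D: v=34, gcd(2,34)=2 -> preserves
  Option E: v=66, gcd(2,66)=2 -> preserves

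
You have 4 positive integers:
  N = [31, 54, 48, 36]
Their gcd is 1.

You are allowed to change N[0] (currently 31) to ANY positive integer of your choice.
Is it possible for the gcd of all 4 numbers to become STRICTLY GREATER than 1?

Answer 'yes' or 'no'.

Current gcd = 1
gcd of all OTHER numbers (without N[0]=31): gcd([54, 48, 36]) = 6
The new gcd after any change is gcd(6, new_value).
This can be at most 6.
Since 6 > old gcd 1, the gcd CAN increase (e.g., set N[0] = 6).

Answer: yes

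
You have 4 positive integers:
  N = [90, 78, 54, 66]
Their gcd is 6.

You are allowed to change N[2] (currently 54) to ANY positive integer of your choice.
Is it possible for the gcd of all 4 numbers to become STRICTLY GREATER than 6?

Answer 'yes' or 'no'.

Current gcd = 6
gcd of all OTHER numbers (without N[2]=54): gcd([90, 78, 66]) = 6
The new gcd after any change is gcd(6, new_value).
This can be at most 6.
Since 6 = old gcd 6, the gcd can only stay the same or decrease.

Answer: no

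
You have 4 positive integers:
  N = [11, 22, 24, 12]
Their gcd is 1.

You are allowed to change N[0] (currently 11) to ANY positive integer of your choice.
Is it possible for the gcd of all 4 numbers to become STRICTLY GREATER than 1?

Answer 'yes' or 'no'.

Current gcd = 1
gcd of all OTHER numbers (without N[0]=11): gcd([22, 24, 12]) = 2
The new gcd after any change is gcd(2, new_value).
This can be at most 2.
Since 2 > old gcd 1, the gcd CAN increase (e.g., set N[0] = 2).

Answer: yes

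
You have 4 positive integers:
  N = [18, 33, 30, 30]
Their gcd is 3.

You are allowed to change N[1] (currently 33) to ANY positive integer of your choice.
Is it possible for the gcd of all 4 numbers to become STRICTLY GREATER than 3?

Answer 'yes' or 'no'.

Current gcd = 3
gcd of all OTHER numbers (without N[1]=33): gcd([18, 30, 30]) = 6
The new gcd after any change is gcd(6, new_value).
This can be at most 6.
Since 6 > old gcd 3, the gcd CAN increase (e.g., set N[1] = 6).

Answer: yes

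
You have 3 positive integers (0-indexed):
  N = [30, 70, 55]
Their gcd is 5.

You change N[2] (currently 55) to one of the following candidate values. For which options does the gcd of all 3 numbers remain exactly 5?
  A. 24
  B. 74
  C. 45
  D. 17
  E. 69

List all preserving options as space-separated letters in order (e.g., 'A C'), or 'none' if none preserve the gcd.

Old gcd = 5; gcd of others (without N[2]) = 10
New gcd for candidate v: gcd(10, v). Preserves old gcd iff gcd(10, v) = 5.
  Option A: v=24, gcd(10,24)=2 -> changes
  Option B: v=74, gcd(10,74)=2 -> changes
  Option C: v=45, gcd(10,45)=5 -> preserves
  Option D: v=17, gcd(10,17)=1 -> changes
  Option E: v=69, gcd(10,69)=1 -> changes

Answer: C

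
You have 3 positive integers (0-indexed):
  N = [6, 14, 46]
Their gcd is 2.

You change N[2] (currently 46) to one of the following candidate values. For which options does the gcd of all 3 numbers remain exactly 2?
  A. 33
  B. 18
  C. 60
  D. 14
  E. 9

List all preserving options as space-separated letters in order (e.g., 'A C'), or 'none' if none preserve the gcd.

Answer: B C D

Derivation:
Old gcd = 2; gcd of others (without N[2]) = 2
New gcd for candidate v: gcd(2, v). Preserves old gcd iff gcd(2, v) = 2.
  Option A: v=33, gcd(2,33)=1 -> changes
  Option B: v=18, gcd(2,18)=2 -> preserves
  Option C: v=60, gcd(2,60)=2 -> preserves
  Option D: v=14, gcd(2,14)=2 -> preserves
  Option E: v=9, gcd(2,9)=1 -> changes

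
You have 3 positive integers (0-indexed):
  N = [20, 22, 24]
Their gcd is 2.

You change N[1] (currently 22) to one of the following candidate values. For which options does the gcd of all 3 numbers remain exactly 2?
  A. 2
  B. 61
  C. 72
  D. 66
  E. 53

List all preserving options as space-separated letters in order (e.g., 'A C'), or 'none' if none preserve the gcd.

Answer: A D

Derivation:
Old gcd = 2; gcd of others (without N[1]) = 4
New gcd for candidate v: gcd(4, v). Preserves old gcd iff gcd(4, v) = 2.
  Option A: v=2, gcd(4,2)=2 -> preserves
  Option B: v=61, gcd(4,61)=1 -> changes
  Option C: v=72, gcd(4,72)=4 -> changes
  Option D: v=66, gcd(4,66)=2 -> preserves
  Option E: v=53, gcd(4,53)=1 -> changes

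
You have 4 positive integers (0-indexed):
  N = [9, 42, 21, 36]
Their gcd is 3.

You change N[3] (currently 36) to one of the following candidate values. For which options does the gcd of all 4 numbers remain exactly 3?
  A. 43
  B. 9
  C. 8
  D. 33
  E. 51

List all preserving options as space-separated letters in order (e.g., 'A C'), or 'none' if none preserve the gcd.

Old gcd = 3; gcd of others (without N[3]) = 3
New gcd for candidate v: gcd(3, v). Preserves old gcd iff gcd(3, v) = 3.
  Option A: v=43, gcd(3,43)=1 -> changes
  Option B: v=9, gcd(3,9)=3 -> preserves
  Option C: v=8, gcd(3,8)=1 -> changes
  Option D: v=33, gcd(3,33)=3 -> preserves
  Option E: v=51, gcd(3,51)=3 -> preserves

Answer: B D E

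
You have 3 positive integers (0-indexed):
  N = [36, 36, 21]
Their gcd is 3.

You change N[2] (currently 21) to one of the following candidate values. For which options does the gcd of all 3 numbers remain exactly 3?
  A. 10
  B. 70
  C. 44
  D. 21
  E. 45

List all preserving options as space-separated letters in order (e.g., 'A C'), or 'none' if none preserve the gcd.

Answer: D

Derivation:
Old gcd = 3; gcd of others (without N[2]) = 36
New gcd for candidate v: gcd(36, v). Preserves old gcd iff gcd(36, v) = 3.
  Option A: v=10, gcd(36,10)=2 -> changes
  Option B: v=70, gcd(36,70)=2 -> changes
  Option C: v=44, gcd(36,44)=4 -> changes
  Option D: v=21, gcd(36,21)=3 -> preserves
  Option E: v=45, gcd(36,45)=9 -> changes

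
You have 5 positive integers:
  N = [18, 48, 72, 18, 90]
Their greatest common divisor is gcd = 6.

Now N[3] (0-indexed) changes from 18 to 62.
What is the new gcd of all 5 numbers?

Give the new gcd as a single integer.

Numbers: [18, 48, 72, 18, 90], gcd = 6
Change: index 3, 18 -> 62
gcd of the OTHER numbers (without index 3): gcd([18, 48, 72, 90]) = 6
New gcd = gcd(g_others, new_val) = gcd(6, 62) = 2

Answer: 2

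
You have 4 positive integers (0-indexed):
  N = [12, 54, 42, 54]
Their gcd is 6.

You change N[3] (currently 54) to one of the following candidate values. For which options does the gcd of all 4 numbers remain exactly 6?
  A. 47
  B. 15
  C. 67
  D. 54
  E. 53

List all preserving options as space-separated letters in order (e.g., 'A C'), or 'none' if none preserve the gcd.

Old gcd = 6; gcd of others (without N[3]) = 6
New gcd for candidate v: gcd(6, v). Preserves old gcd iff gcd(6, v) = 6.
  Option A: v=47, gcd(6,47)=1 -> changes
  Option B: v=15, gcd(6,15)=3 -> changes
  Option C: v=67, gcd(6,67)=1 -> changes
  Option D: v=54, gcd(6,54)=6 -> preserves
  Option E: v=53, gcd(6,53)=1 -> changes

Answer: D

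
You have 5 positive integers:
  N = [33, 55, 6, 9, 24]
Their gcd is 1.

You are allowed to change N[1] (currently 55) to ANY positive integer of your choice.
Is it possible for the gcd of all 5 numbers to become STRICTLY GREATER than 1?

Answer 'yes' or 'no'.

Answer: yes

Derivation:
Current gcd = 1
gcd of all OTHER numbers (without N[1]=55): gcd([33, 6, 9, 24]) = 3
The new gcd after any change is gcd(3, new_value).
This can be at most 3.
Since 3 > old gcd 1, the gcd CAN increase (e.g., set N[1] = 3).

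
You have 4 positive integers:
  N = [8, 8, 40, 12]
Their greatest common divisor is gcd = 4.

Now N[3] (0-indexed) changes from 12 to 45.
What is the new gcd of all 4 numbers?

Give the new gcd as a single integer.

Answer: 1

Derivation:
Numbers: [8, 8, 40, 12], gcd = 4
Change: index 3, 12 -> 45
gcd of the OTHER numbers (without index 3): gcd([8, 8, 40]) = 8
New gcd = gcd(g_others, new_val) = gcd(8, 45) = 1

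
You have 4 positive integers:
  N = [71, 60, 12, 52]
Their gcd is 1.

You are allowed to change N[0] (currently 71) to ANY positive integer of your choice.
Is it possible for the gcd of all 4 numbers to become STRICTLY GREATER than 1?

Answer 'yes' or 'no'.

Answer: yes

Derivation:
Current gcd = 1
gcd of all OTHER numbers (without N[0]=71): gcd([60, 12, 52]) = 4
The new gcd after any change is gcd(4, new_value).
This can be at most 4.
Since 4 > old gcd 1, the gcd CAN increase (e.g., set N[0] = 4).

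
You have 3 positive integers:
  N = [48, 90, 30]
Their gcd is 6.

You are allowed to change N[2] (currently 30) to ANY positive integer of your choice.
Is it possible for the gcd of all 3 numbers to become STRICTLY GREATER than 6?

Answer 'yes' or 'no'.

Current gcd = 6
gcd of all OTHER numbers (without N[2]=30): gcd([48, 90]) = 6
The new gcd after any change is gcd(6, new_value).
This can be at most 6.
Since 6 = old gcd 6, the gcd can only stay the same or decrease.

Answer: no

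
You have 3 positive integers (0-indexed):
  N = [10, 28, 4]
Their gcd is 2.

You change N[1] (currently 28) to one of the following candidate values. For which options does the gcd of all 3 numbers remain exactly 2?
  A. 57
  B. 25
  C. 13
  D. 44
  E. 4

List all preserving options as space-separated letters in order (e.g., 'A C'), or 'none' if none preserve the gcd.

Answer: D E

Derivation:
Old gcd = 2; gcd of others (without N[1]) = 2
New gcd for candidate v: gcd(2, v). Preserves old gcd iff gcd(2, v) = 2.
  Option A: v=57, gcd(2,57)=1 -> changes
  Option B: v=25, gcd(2,25)=1 -> changes
  Option C: v=13, gcd(2,13)=1 -> changes
  Option D: v=44, gcd(2,44)=2 -> preserves
  Option E: v=4, gcd(2,4)=2 -> preserves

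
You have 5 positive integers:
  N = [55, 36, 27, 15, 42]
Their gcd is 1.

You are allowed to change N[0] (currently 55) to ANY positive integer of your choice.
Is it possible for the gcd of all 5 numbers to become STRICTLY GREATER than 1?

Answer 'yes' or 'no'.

Current gcd = 1
gcd of all OTHER numbers (without N[0]=55): gcd([36, 27, 15, 42]) = 3
The new gcd after any change is gcd(3, new_value).
This can be at most 3.
Since 3 > old gcd 1, the gcd CAN increase (e.g., set N[0] = 3).

Answer: yes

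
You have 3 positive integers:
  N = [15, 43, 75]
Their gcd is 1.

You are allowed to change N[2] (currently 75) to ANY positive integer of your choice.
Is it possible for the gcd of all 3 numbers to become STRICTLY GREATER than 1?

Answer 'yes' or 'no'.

Current gcd = 1
gcd of all OTHER numbers (without N[2]=75): gcd([15, 43]) = 1
The new gcd after any change is gcd(1, new_value).
This can be at most 1.
Since 1 = old gcd 1, the gcd can only stay the same or decrease.

Answer: no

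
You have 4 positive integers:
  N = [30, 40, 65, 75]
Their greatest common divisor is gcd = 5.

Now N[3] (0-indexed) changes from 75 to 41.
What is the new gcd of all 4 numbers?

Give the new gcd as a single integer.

Numbers: [30, 40, 65, 75], gcd = 5
Change: index 3, 75 -> 41
gcd of the OTHER numbers (without index 3): gcd([30, 40, 65]) = 5
New gcd = gcd(g_others, new_val) = gcd(5, 41) = 1

Answer: 1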